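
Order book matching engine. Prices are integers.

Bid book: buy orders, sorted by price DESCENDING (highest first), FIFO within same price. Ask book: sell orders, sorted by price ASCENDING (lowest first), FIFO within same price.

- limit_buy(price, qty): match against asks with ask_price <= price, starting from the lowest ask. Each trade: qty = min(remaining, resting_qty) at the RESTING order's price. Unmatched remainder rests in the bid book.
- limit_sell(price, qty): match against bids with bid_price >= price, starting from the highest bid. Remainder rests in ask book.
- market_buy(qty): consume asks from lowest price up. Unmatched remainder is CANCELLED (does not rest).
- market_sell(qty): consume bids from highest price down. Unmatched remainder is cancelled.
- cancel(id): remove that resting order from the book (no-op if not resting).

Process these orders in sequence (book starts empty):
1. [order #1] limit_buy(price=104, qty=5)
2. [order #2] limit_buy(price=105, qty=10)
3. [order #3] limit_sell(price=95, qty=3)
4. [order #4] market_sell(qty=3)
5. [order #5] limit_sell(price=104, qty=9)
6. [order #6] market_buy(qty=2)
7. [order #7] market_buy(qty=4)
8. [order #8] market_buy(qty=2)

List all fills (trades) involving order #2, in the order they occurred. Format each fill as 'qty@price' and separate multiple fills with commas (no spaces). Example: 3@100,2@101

Answer: 3@105,3@105,4@105

Derivation:
After op 1 [order #1] limit_buy(price=104, qty=5): fills=none; bids=[#1:5@104] asks=[-]
After op 2 [order #2] limit_buy(price=105, qty=10): fills=none; bids=[#2:10@105 #1:5@104] asks=[-]
After op 3 [order #3] limit_sell(price=95, qty=3): fills=#2x#3:3@105; bids=[#2:7@105 #1:5@104] asks=[-]
After op 4 [order #4] market_sell(qty=3): fills=#2x#4:3@105; bids=[#2:4@105 #1:5@104] asks=[-]
After op 5 [order #5] limit_sell(price=104, qty=9): fills=#2x#5:4@105 #1x#5:5@104; bids=[-] asks=[-]
After op 6 [order #6] market_buy(qty=2): fills=none; bids=[-] asks=[-]
After op 7 [order #7] market_buy(qty=4): fills=none; bids=[-] asks=[-]
After op 8 [order #8] market_buy(qty=2): fills=none; bids=[-] asks=[-]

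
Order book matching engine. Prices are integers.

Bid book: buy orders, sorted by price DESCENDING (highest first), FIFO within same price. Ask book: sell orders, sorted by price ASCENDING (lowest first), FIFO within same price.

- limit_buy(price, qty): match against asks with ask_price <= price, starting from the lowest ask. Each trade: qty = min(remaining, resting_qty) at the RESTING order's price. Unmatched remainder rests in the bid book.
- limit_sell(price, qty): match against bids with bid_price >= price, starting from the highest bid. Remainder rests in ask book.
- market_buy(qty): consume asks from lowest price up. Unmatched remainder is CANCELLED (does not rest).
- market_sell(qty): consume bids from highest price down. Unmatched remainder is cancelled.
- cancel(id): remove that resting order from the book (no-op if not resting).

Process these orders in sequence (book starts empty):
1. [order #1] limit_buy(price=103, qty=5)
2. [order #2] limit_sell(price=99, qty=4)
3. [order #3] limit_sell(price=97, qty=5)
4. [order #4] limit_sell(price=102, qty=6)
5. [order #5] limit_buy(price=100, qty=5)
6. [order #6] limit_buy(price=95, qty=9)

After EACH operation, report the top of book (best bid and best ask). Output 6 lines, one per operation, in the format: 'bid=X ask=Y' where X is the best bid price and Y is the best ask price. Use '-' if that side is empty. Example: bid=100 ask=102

After op 1 [order #1] limit_buy(price=103, qty=5): fills=none; bids=[#1:5@103] asks=[-]
After op 2 [order #2] limit_sell(price=99, qty=4): fills=#1x#2:4@103; bids=[#1:1@103] asks=[-]
After op 3 [order #3] limit_sell(price=97, qty=5): fills=#1x#3:1@103; bids=[-] asks=[#3:4@97]
After op 4 [order #4] limit_sell(price=102, qty=6): fills=none; bids=[-] asks=[#3:4@97 #4:6@102]
After op 5 [order #5] limit_buy(price=100, qty=5): fills=#5x#3:4@97; bids=[#5:1@100] asks=[#4:6@102]
After op 6 [order #6] limit_buy(price=95, qty=9): fills=none; bids=[#5:1@100 #6:9@95] asks=[#4:6@102]

Answer: bid=103 ask=-
bid=103 ask=-
bid=- ask=97
bid=- ask=97
bid=100 ask=102
bid=100 ask=102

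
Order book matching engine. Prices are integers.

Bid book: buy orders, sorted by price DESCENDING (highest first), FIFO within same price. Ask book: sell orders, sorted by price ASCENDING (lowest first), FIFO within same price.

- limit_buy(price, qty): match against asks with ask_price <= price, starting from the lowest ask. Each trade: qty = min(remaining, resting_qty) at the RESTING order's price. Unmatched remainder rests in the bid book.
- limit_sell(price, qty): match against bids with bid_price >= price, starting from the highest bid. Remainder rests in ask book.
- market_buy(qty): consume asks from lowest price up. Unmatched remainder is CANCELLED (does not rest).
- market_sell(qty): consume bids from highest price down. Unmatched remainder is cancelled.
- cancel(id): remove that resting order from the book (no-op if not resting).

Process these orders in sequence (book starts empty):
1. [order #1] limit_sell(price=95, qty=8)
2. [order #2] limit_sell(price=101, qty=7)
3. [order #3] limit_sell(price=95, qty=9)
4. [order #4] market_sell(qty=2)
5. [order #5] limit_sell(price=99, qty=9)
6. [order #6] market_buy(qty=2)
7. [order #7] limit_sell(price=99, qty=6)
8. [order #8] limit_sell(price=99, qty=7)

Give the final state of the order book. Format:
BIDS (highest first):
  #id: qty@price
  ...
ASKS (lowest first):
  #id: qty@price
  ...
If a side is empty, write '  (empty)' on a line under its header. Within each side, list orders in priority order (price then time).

Answer: BIDS (highest first):
  (empty)
ASKS (lowest first):
  #1: 6@95
  #3: 9@95
  #5: 9@99
  #7: 6@99
  #8: 7@99
  #2: 7@101

Derivation:
After op 1 [order #1] limit_sell(price=95, qty=8): fills=none; bids=[-] asks=[#1:8@95]
After op 2 [order #2] limit_sell(price=101, qty=7): fills=none; bids=[-] asks=[#1:8@95 #2:7@101]
After op 3 [order #3] limit_sell(price=95, qty=9): fills=none; bids=[-] asks=[#1:8@95 #3:9@95 #2:7@101]
After op 4 [order #4] market_sell(qty=2): fills=none; bids=[-] asks=[#1:8@95 #3:9@95 #2:7@101]
After op 5 [order #5] limit_sell(price=99, qty=9): fills=none; bids=[-] asks=[#1:8@95 #3:9@95 #5:9@99 #2:7@101]
After op 6 [order #6] market_buy(qty=2): fills=#6x#1:2@95; bids=[-] asks=[#1:6@95 #3:9@95 #5:9@99 #2:7@101]
After op 7 [order #7] limit_sell(price=99, qty=6): fills=none; bids=[-] asks=[#1:6@95 #3:9@95 #5:9@99 #7:6@99 #2:7@101]
After op 8 [order #8] limit_sell(price=99, qty=7): fills=none; bids=[-] asks=[#1:6@95 #3:9@95 #5:9@99 #7:6@99 #8:7@99 #2:7@101]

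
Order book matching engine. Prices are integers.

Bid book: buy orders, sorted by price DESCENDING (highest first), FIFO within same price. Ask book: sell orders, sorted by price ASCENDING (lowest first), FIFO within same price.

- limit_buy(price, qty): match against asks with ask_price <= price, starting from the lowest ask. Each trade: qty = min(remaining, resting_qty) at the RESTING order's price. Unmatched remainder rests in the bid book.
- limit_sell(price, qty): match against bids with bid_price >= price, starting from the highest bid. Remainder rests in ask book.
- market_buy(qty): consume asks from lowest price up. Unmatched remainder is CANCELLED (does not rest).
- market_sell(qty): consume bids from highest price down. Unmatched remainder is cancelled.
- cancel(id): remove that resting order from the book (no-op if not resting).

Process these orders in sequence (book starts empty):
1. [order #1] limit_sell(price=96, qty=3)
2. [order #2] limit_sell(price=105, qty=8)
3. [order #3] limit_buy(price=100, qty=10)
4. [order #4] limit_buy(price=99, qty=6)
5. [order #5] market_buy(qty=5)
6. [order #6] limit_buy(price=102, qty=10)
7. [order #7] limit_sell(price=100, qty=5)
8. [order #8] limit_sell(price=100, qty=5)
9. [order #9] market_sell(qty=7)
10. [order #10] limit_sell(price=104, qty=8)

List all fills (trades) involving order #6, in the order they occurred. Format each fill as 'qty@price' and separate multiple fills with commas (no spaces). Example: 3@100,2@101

Answer: 5@102,5@102

Derivation:
After op 1 [order #1] limit_sell(price=96, qty=3): fills=none; bids=[-] asks=[#1:3@96]
After op 2 [order #2] limit_sell(price=105, qty=8): fills=none; bids=[-] asks=[#1:3@96 #2:8@105]
After op 3 [order #3] limit_buy(price=100, qty=10): fills=#3x#1:3@96; bids=[#3:7@100] asks=[#2:8@105]
After op 4 [order #4] limit_buy(price=99, qty=6): fills=none; bids=[#3:7@100 #4:6@99] asks=[#2:8@105]
After op 5 [order #5] market_buy(qty=5): fills=#5x#2:5@105; bids=[#3:7@100 #4:6@99] asks=[#2:3@105]
After op 6 [order #6] limit_buy(price=102, qty=10): fills=none; bids=[#6:10@102 #3:7@100 #4:6@99] asks=[#2:3@105]
After op 7 [order #7] limit_sell(price=100, qty=5): fills=#6x#7:5@102; bids=[#6:5@102 #3:7@100 #4:6@99] asks=[#2:3@105]
After op 8 [order #8] limit_sell(price=100, qty=5): fills=#6x#8:5@102; bids=[#3:7@100 #4:6@99] asks=[#2:3@105]
After op 9 [order #9] market_sell(qty=7): fills=#3x#9:7@100; bids=[#4:6@99] asks=[#2:3@105]
After op 10 [order #10] limit_sell(price=104, qty=8): fills=none; bids=[#4:6@99] asks=[#10:8@104 #2:3@105]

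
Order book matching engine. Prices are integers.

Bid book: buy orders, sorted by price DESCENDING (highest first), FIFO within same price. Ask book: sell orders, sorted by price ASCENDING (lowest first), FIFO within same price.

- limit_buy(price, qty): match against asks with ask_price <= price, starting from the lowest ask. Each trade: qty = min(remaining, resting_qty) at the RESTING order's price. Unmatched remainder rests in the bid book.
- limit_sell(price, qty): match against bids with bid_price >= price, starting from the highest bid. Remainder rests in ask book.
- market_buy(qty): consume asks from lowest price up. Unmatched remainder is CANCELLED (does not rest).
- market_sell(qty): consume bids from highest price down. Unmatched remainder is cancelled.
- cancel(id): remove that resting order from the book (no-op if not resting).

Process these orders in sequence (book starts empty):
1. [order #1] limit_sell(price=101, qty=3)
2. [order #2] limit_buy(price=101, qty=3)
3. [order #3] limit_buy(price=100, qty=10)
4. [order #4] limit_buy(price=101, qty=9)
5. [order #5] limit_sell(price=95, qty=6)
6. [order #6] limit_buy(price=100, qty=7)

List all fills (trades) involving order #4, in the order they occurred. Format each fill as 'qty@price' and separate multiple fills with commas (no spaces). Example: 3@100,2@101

Answer: 6@101

Derivation:
After op 1 [order #1] limit_sell(price=101, qty=3): fills=none; bids=[-] asks=[#1:3@101]
After op 2 [order #2] limit_buy(price=101, qty=3): fills=#2x#1:3@101; bids=[-] asks=[-]
After op 3 [order #3] limit_buy(price=100, qty=10): fills=none; bids=[#3:10@100] asks=[-]
After op 4 [order #4] limit_buy(price=101, qty=9): fills=none; bids=[#4:9@101 #3:10@100] asks=[-]
After op 5 [order #5] limit_sell(price=95, qty=6): fills=#4x#5:6@101; bids=[#4:3@101 #3:10@100] asks=[-]
After op 6 [order #6] limit_buy(price=100, qty=7): fills=none; bids=[#4:3@101 #3:10@100 #6:7@100] asks=[-]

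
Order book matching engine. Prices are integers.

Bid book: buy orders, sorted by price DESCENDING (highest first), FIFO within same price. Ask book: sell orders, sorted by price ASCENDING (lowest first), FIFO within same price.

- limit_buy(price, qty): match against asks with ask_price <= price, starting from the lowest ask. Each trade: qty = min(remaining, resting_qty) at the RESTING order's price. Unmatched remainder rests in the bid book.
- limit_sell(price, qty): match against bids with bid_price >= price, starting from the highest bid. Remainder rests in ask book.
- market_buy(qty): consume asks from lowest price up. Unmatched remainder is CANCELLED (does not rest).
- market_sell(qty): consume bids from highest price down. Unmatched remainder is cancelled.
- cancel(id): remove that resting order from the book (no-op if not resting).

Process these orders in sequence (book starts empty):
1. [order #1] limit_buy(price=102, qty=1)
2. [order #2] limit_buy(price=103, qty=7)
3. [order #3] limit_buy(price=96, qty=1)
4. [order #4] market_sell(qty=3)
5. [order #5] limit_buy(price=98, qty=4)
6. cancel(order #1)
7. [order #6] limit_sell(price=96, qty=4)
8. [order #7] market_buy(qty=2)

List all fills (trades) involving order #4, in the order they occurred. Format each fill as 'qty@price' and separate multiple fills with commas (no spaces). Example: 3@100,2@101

Answer: 3@103

Derivation:
After op 1 [order #1] limit_buy(price=102, qty=1): fills=none; bids=[#1:1@102] asks=[-]
After op 2 [order #2] limit_buy(price=103, qty=7): fills=none; bids=[#2:7@103 #1:1@102] asks=[-]
After op 3 [order #3] limit_buy(price=96, qty=1): fills=none; bids=[#2:7@103 #1:1@102 #3:1@96] asks=[-]
After op 4 [order #4] market_sell(qty=3): fills=#2x#4:3@103; bids=[#2:4@103 #1:1@102 #3:1@96] asks=[-]
After op 5 [order #5] limit_buy(price=98, qty=4): fills=none; bids=[#2:4@103 #1:1@102 #5:4@98 #3:1@96] asks=[-]
After op 6 cancel(order #1): fills=none; bids=[#2:4@103 #5:4@98 #3:1@96] asks=[-]
After op 7 [order #6] limit_sell(price=96, qty=4): fills=#2x#6:4@103; bids=[#5:4@98 #3:1@96] asks=[-]
After op 8 [order #7] market_buy(qty=2): fills=none; bids=[#5:4@98 #3:1@96] asks=[-]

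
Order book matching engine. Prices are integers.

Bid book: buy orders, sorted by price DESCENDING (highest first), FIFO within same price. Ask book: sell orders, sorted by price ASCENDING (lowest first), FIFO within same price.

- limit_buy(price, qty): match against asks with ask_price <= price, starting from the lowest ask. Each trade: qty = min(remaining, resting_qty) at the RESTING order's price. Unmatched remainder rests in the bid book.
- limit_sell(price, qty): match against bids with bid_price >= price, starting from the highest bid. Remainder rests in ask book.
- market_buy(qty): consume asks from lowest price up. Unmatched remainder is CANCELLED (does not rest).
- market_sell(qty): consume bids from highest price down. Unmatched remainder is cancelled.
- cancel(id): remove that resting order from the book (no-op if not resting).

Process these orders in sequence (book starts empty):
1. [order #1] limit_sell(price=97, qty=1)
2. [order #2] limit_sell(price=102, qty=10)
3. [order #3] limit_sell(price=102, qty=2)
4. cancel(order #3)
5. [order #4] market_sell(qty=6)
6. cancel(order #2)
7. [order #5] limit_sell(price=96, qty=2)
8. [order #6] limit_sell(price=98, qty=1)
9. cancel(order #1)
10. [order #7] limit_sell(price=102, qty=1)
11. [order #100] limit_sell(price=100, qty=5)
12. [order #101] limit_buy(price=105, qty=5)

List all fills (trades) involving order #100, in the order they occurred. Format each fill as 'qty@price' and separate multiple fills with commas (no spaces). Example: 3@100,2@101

After op 1 [order #1] limit_sell(price=97, qty=1): fills=none; bids=[-] asks=[#1:1@97]
After op 2 [order #2] limit_sell(price=102, qty=10): fills=none; bids=[-] asks=[#1:1@97 #2:10@102]
After op 3 [order #3] limit_sell(price=102, qty=2): fills=none; bids=[-] asks=[#1:1@97 #2:10@102 #3:2@102]
After op 4 cancel(order #3): fills=none; bids=[-] asks=[#1:1@97 #2:10@102]
After op 5 [order #4] market_sell(qty=6): fills=none; bids=[-] asks=[#1:1@97 #2:10@102]
After op 6 cancel(order #2): fills=none; bids=[-] asks=[#1:1@97]
After op 7 [order #5] limit_sell(price=96, qty=2): fills=none; bids=[-] asks=[#5:2@96 #1:1@97]
After op 8 [order #6] limit_sell(price=98, qty=1): fills=none; bids=[-] asks=[#5:2@96 #1:1@97 #6:1@98]
After op 9 cancel(order #1): fills=none; bids=[-] asks=[#5:2@96 #6:1@98]
After op 10 [order #7] limit_sell(price=102, qty=1): fills=none; bids=[-] asks=[#5:2@96 #6:1@98 #7:1@102]
After op 11 [order #100] limit_sell(price=100, qty=5): fills=none; bids=[-] asks=[#5:2@96 #6:1@98 #100:5@100 #7:1@102]
After op 12 [order #101] limit_buy(price=105, qty=5): fills=#101x#5:2@96 #101x#6:1@98 #101x#100:2@100; bids=[-] asks=[#100:3@100 #7:1@102]

Answer: 2@100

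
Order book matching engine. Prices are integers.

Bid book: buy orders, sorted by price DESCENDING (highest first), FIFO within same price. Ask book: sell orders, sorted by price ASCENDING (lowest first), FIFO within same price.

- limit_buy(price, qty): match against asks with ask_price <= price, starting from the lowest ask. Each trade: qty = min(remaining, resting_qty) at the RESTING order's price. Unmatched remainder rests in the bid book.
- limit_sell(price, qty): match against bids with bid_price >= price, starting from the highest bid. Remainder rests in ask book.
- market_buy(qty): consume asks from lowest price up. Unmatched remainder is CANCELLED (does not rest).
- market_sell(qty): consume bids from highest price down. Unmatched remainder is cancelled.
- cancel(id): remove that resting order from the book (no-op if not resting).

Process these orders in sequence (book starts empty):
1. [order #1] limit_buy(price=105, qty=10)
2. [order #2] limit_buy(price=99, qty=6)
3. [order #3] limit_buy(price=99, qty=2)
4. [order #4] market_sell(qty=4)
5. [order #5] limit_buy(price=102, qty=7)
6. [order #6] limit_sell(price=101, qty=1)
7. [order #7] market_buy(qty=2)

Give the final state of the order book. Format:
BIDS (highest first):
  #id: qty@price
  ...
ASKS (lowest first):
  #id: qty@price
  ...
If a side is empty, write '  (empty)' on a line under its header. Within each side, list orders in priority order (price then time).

After op 1 [order #1] limit_buy(price=105, qty=10): fills=none; bids=[#1:10@105] asks=[-]
After op 2 [order #2] limit_buy(price=99, qty=6): fills=none; bids=[#1:10@105 #2:6@99] asks=[-]
After op 3 [order #3] limit_buy(price=99, qty=2): fills=none; bids=[#1:10@105 #2:6@99 #3:2@99] asks=[-]
After op 4 [order #4] market_sell(qty=4): fills=#1x#4:4@105; bids=[#1:6@105 #2:6@99 #3:2@99] asks=[-]
After op 5 [order #5] limit_buy(price=102, qty=7): fills=none; bids=[#1:6@105 #5:7@102 #2:6@99 #3:2@99] asks=[-]
After op 6 [order #6] limit_sell(price=101, qty=1): fills=#1x#6:1@105; bids=[#1:5@105 #5:7@102 #2:6@99 #3:2@99] asks=[-]
After op 7 [order #7] market_buy(qty=2): fills=none; bids=[#1:5@105 #5:7@102 #2:6@99 #3:2@99] asks=[-]

Answer: BIDS (highest first):
  #1: 5@105
  #5: 7@102
  #2: 6@99
  #3: 2@99
ASKS (lowest first):
  (empty)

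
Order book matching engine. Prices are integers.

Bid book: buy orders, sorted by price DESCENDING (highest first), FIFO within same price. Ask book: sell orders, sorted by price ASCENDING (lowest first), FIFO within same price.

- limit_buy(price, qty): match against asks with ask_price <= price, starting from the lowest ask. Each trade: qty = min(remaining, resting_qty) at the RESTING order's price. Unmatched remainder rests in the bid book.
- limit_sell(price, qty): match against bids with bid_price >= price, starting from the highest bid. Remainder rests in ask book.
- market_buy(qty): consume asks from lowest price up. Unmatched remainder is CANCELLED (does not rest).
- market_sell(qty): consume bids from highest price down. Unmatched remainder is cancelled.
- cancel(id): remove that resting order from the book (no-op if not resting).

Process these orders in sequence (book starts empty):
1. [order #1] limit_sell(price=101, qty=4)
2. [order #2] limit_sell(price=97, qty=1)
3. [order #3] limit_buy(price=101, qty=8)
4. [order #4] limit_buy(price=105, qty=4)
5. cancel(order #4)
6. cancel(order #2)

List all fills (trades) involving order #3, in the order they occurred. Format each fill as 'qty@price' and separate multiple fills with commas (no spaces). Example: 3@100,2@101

Answer: 1@97,4@101

Derivation:
After op 1 [order #1] limit_sell(price=101, qty=4): fills=none; bids=[-] asks=[#1:4@101]
After op 2 [order #2] limit_sell(price=97, qty=1): fills=none; bids=[-] asks=[#2:1@97 #1:4@101]
After op 3 [order #3] limit_buy(price=101, qty=8): fills=#3x#2:1@97 #3x#1:4@101; bids=[#3:3@101] asks=[-]
After op 4 [order #4] limit_buy(price=105, qty=4): fills=none; bids=[#4:4@105 #3:3@101] asks=[-]
After op 5 cancel(order #4): fills=none; bids=[#3:3@101] asks=[-]
After op 6 cancel(order #2): fills=none; bids=[#3:3@101] asks=[-]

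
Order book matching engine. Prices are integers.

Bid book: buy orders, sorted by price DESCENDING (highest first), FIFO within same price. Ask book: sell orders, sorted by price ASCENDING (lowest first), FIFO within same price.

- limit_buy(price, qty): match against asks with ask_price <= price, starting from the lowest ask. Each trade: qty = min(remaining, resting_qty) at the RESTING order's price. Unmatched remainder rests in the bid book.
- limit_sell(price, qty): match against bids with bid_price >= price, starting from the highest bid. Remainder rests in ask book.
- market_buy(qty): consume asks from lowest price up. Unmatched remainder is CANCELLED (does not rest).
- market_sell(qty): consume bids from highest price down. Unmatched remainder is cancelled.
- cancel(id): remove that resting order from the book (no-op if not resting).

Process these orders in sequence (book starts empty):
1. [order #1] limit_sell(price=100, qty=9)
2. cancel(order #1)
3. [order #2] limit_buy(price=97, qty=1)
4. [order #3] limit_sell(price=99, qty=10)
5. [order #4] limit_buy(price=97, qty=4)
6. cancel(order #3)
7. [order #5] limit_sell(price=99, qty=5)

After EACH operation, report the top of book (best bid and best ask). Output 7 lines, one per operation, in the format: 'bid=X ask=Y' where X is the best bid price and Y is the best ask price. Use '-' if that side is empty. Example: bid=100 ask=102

After op 1 [order #1] limit_sell(price=100, qty=9): fills=none; bids=[-] asks=[#1:9@100]
After op 2 cancel(order #1): fills=none; bids=[-] asks=[-]
After op 3 [order #2] limit_buy(price=97, qty=1): fills=none; bids=[#2:1@97] asks=[-]
After op 4 [order #3] limit_sell(price=99, qty=10): fills=none; bids=[#2:1@97] asks=[#3:10@99]
After op 5 [order #4] limit_buy(price=97, qty=4): fills=none; bids=[#2:1@97 #4:4@97] asks=[#3:10@99]
After op 6 cancel(order #3): fills=none; bids=[#2:1@97 #4:4@97] asks=[-]
After op 7 [order #5] limit_sell(price=99, qty=5): fills=none; bids=[#2:1@97 #4:4@97] asks=[#5:5@99]

Answer: bid=- ask=100
bid=- ask=-
bid=97 ask=-
bid=97 ask=99
bid=97 ask=99
bid=97 ask=-
bid=97 ask=99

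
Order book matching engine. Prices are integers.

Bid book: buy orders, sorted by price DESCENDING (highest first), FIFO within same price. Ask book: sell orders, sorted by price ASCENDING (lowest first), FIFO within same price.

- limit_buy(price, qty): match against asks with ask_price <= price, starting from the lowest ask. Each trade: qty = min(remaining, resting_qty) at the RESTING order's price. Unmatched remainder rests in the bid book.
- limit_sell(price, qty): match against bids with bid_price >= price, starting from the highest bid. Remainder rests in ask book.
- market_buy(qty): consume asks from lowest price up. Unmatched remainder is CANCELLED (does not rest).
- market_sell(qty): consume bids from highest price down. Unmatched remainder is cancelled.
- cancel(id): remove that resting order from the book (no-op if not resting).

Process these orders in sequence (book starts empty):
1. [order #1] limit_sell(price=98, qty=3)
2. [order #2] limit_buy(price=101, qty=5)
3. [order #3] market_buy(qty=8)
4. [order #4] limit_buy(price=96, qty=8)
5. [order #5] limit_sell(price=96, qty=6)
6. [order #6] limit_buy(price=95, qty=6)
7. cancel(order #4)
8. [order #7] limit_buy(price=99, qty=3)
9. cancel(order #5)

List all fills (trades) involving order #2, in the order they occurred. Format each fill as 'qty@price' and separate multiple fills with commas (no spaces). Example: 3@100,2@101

After op 1 [order #1] limit_sell(price=98, qty=3): fills=none; bids=[-] asks=[#1:3@98]
After op 2 [order #2] limit_buy(price=101, qty=5): fills=#2x#1:3@98; bids=[#2:2@101] asks=[-]
After op 3 [order #3] market_buy(qty=8): fills=none; bids=[#2:2@101] asks=[-]
After op 4 [order #4] limit_buy(price=96, qty=8): fills=none; bids=[#2:2@101 #4:8@96] asks=[-]
After op 5 [order #5] limit_sell(price=96, qty=6): fills=#2x#5:2@101 #4x#5:4@96; bids=[#4:4@96] asks=[-]
After op 6 [order #6] limit_buy(price=95, qty=6): fills=none; bids=[#4:4@96 #6:6@95] asks=[-]
After op 7 cancel(order #4): fills=none; bids=[#6:6@95] asks=[-]
After op 8 [order #7] limit_buy(price=99, qty=3): fills=none; bids=[#7:3@99 #6:6@95] asks=[-]
After op 9 cancel(order #5): fills=none; bids=[#7:3@99 #6:6@95] asks=[-]

Answer: 3@98,2@101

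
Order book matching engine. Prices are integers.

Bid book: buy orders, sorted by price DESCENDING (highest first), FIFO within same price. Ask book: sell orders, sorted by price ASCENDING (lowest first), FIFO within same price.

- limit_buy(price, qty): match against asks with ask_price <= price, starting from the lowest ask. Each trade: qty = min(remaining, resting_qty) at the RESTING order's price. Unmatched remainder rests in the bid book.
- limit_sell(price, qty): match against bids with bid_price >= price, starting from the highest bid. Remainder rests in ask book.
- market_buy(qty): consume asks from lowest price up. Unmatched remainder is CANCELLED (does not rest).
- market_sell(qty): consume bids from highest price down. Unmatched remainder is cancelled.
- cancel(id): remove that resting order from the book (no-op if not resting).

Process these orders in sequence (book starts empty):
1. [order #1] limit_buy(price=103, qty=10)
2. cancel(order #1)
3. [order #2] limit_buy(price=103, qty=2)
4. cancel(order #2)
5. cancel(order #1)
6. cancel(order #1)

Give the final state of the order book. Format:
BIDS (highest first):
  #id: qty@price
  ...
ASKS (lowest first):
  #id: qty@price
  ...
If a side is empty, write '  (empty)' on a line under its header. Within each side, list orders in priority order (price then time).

Answer: BIDS (highest first):
  (empty)
ASKS (lowest first):
  (empty)

Derivation:
After op 1 [order #1] limit_buy(price=103, qty=10): fills=none; bids=[#1:10@103] asks=[-]
After op 2 cancel(order #1): fills=none; bids=[-] asks=[-]
After op 3 [order #2] limit_buy(price=103, qty=2): fills=none; bids=[#2:2@103] asks=[-]
After op 4 cancel(order #2): fills=none; bids=[-] asks=[-]
After op 5 cancel(order #1): fills=none; bids=[-] asks=[-]
After op 6 cancel(order #1): fills=none; bids=[-] asks=[-]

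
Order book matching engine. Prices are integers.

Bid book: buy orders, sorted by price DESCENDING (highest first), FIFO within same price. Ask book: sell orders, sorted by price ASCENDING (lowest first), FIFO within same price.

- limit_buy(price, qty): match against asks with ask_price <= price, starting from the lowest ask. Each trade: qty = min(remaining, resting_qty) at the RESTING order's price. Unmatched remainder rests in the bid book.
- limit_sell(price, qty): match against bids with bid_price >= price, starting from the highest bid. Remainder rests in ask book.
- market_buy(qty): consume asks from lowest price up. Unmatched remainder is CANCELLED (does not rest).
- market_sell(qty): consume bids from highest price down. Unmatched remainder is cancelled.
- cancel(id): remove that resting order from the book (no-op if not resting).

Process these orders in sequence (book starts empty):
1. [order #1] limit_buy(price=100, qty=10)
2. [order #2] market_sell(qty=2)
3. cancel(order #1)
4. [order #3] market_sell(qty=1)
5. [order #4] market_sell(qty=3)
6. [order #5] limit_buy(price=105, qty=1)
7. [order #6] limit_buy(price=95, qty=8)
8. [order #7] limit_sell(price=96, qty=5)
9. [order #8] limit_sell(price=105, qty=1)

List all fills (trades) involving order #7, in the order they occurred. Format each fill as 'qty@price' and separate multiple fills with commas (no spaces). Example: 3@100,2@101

After op 1 [order #1] limit_buy(price=100, qty=10): fills=none; bids=[#1:10@100] asks=[-]
After op 2 [order #2] market_sell(qty=2): fills=#1x#2:2@100; bids=[#1:8@100] asks=[-]
After op 3 cancel(order #1): fills=none; bids=[-] asks=[-]
After op 4 [order #3] market_sell(qty=1): fills=none; bids=[-] asks=[-]
After op 5 [order #4] market_sell(qty=3): fills=none; bids=[-] asks=[-]
After op 6 [order #5] limit_buy(price=105, qty=1): fills=none; bids=[#5:1@105] asks=[-]
After op 7 [order #6] limit_buy(price=95, qty=8): fills=none; bids=[#5:1@105 #6:8@95] asks=[-]
After op 8 [order #7] limit_sell(price=96, qty=5): fills=#5x#7:1@105; bids=[#6:8@95] asks=[#7:4@96]
After op 9 [order #8] limit_sell(price=105, qty=1): fills=none; bids=[#6:8@95] asks=[#7:4@96 #8:1@105]

Answer: 1@105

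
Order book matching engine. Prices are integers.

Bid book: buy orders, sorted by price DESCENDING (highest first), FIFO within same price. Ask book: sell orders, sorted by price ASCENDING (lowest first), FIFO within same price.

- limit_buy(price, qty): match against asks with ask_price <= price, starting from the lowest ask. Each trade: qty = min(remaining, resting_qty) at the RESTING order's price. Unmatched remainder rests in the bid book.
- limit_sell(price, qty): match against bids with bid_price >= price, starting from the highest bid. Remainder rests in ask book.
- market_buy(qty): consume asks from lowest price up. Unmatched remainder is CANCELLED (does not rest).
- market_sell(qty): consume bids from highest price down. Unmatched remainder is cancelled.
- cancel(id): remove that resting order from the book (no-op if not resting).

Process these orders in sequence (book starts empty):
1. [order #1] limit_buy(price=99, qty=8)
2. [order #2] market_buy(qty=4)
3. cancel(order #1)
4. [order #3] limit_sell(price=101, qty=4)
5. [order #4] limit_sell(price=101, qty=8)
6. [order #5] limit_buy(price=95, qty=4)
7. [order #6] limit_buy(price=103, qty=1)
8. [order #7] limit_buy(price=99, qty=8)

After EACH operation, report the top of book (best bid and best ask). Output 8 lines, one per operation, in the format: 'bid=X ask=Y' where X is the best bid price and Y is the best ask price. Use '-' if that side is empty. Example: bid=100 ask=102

Answer: bid=99 ask=-
bid=99 ask=-
bid=- ask=-
bid=- ask=101
bid=- ask=101
bid=95 ask=101
bid=95 ask=101
bid=99 ask=101

Derivation:
After op 1 [order #1] limit_buy(price=99, qty=8): fills=none; bids=[#1:8@99] asks=[-]
After op 2 [order #2] market_buy(qty=4): fills=none; bids=[#1:8@99] asks=[-]
After op 3 cancel(order #1): fills=none; bids=[-] asks=[-]
After op 4 [order #3] limit_sell(price=101, qty=4): fills=none; bids=[-] asks=[#3:4@101]
After op 5 [order #4] limit_sell(price=101, qty=8): fills=none; bids=[-] asks=[#3:4@101 #4:8@101]
After op 6 [order #5] limit_buy(price=95, qty=4): fills=none; bids=[#5:4@95] asks=[#3:4@101 #4:8@101]
After op 7 [order #6] limit_buy(price=103, qty=1): fills=#6x#3:1@101; bids=[#5:4@95] asks=[#3:3@101 #4:8@101]
After op 8 [order #7] limit_buy(price=99, qty=8): fills=none; bids=[#7:8@99 #5:4@95] asks=[#3:3@101 #4:8@101]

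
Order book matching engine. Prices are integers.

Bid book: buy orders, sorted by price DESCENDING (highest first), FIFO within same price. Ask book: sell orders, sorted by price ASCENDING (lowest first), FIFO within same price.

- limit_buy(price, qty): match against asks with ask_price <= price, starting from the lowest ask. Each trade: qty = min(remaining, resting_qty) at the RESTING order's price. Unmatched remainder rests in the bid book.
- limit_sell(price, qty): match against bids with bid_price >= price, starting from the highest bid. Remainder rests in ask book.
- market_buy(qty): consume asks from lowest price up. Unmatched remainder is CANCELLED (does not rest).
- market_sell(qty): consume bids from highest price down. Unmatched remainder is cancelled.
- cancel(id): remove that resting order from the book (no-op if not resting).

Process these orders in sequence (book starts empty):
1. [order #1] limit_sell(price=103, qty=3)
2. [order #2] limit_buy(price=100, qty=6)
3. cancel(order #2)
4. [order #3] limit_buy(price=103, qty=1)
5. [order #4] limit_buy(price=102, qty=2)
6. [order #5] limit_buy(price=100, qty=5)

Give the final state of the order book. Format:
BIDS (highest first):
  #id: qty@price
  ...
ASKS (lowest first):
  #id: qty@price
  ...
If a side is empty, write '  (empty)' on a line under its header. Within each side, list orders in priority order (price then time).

Answer: BIDS (highest first):
  #4: 2@102
  #5: 5@100
ASKS (lowest first):
  #1: 2@103

Derivation:
After op 1 [order #1] limit_sell(price=103, qty=3): fills=none; bids=[-] asks=[#1:3@103]
After op 2 [order #2] limit_buy(price=100, qty=6): fills=none; bids=[#2:6@100] asks=[#1:3@103]
After op 3 cancel(order #2): fills=none; bids=[-] asks=[#1:3@103]
After op 4 [order #3] limit_buy(price=103, qty=1): fills=#3x#1:1@103; bids=[-] asks=[#1:2@103]
After op 5 [order #4] limit_buy(price=102, qty=2): fills=none; bids=[#4:2@102] asks=[#1:2@103]
After op 6 [order #5] limit_buy(price=100, qty=5): fills=none; bids=[#4:2@102 #5:5@100] asks=[#1:2@103]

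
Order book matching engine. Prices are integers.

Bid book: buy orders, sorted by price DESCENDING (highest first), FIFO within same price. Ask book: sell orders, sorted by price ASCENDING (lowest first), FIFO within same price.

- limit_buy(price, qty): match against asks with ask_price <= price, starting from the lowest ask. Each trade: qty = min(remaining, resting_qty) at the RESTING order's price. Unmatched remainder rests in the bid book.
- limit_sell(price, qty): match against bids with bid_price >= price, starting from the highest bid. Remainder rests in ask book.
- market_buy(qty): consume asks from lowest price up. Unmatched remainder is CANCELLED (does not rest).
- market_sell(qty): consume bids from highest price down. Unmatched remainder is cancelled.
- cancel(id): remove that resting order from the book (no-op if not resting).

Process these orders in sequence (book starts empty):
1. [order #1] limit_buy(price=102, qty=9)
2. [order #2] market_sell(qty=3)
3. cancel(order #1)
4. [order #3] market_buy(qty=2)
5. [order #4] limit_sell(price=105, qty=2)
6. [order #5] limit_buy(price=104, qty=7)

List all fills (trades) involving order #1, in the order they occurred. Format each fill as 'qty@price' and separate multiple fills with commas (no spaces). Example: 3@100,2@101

Answer: 3@102

Derivation:
After op 1 [order #1] limit_buy(price=102, qty=9): fills=none; bids=[#1:9@102] asks=[-]
After op 2 [order #2] market_sell(qty=3): fills=#1x#2:3@102; bids=[#1:6@102] asks=[-]
After op 3 cancel(order #1): fills=none; bids=[-] asks=[-]
After op 4 [order #3] market_buy(qty=2): fills=none; bids=[-] asks=[-]
After op 5 [order #4] limit_sell(price=105, qty=2): fills=none; bids=[-] asks=[#4:2@105]
After op 6 [order #5] limit_buy(price=104, qty=7): fills=none; bids=[#5:7@104] asks=[#4:2@105]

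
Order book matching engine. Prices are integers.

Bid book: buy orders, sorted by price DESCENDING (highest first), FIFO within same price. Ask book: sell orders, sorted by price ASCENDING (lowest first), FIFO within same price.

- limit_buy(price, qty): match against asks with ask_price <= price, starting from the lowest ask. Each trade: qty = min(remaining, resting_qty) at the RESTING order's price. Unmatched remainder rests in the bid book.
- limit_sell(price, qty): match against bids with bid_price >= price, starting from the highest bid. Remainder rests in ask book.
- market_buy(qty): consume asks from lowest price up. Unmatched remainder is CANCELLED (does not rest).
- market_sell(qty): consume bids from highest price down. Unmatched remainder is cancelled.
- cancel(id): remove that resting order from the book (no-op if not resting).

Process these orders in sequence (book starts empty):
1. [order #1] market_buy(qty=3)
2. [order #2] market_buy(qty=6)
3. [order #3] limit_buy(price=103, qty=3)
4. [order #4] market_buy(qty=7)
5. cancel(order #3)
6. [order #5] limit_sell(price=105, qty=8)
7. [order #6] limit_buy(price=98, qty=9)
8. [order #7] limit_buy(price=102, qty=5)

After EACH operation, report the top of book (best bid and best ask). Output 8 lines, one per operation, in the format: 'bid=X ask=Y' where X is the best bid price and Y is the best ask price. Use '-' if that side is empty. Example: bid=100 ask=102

Answer: bid=- ask=-
bid=- ask=-
bid=103 ask=-
bid=103 ask=-
bid=- ask=-
bid=- ask=105
bid=98 ask=105
bid=102 ask=105

Derivation:
After op 1 [order #1] market_buy(qty=3): fills=none; bids=[-] asks=[-]
After op 2 [order #2] market_buy(qty=6): fills=none; bids=[-] asks=[-]
After op 3 [order #3] limit_buy(price=103, qty=3): fills=none; bids=[#3:3@103] asks=[-]
After op 4 [order #4] market_buy(qty=7): fills=none; bids=[#3:3@103] asks=[-]
After op 5 cancel(order #3): fills=none; bids=[-] asks=[-]
After op 6 [order #5] limit_sell(price=105, qty=8): fills=none; bids=[-] asks=[#5:8@105]
After op 7 [order #6] limit_buy(price=98, qty=9): fills=none; bids=[#6:9@98] asks=[#5:8@105]
After op 8 [order #7] limit_buy(price=102, qty=5): fills=none; bids=[#7:5@102 #6:9@98] asks=[#5:8@105]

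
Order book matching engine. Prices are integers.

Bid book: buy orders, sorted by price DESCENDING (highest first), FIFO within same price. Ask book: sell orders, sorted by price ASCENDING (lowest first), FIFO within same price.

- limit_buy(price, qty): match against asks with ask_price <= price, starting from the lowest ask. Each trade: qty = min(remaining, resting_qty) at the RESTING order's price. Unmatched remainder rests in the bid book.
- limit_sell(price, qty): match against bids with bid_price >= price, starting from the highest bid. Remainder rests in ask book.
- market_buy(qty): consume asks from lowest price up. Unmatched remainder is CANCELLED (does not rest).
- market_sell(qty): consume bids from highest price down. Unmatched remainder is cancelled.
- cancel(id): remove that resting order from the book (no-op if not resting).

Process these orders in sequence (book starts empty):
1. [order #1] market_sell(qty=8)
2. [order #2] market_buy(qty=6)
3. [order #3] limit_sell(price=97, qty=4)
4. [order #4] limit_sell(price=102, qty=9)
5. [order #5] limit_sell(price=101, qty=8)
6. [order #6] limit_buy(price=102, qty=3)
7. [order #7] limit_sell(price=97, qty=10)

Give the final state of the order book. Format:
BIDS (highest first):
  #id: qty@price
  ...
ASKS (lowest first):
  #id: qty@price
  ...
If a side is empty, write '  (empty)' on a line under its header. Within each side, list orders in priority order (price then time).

Answer: BIDS (highest first):
  (empty)
ASKS (lowest first):
  #3: 1@97
  #7: 10@97
  #5: 8@101
  #4: 9@102

Derivation:
After op 1 [order #1] market_sell(qty=8): fills=none; bids=[-] asks=[-]
After op 2 [order #2] market_buy(qty=6): fills=none; bids=[-] asks=[-]
After op 3 [order #3] limit_sell(price=97, qty=4): fills=none; bids=[-] asks=[#3:4@97]
After op 4 [order #4] limit_sell(price=102, qty=9): fills=none; bids=[-] asks=[#3:4@97 #4:9@102]
After op 5 [order #5] limit_sell(price=101, qty=8): fills=none; bids=[-] asks=[#3:4@97 #5:8@101 #4:9@102]
After op 6 [order #6] limit_buy(price=102, qty=3): fills=#6x#3:3@97; bids=[-] asks=[#3:1@97 #5:8@101 #4:9@102]
After op 7 [order #7] limit_sell(price=97, qty=10): fills=none; bids=[-] asks=[#3:1@97 #7:10@97 #5:8@101 #4:9@102]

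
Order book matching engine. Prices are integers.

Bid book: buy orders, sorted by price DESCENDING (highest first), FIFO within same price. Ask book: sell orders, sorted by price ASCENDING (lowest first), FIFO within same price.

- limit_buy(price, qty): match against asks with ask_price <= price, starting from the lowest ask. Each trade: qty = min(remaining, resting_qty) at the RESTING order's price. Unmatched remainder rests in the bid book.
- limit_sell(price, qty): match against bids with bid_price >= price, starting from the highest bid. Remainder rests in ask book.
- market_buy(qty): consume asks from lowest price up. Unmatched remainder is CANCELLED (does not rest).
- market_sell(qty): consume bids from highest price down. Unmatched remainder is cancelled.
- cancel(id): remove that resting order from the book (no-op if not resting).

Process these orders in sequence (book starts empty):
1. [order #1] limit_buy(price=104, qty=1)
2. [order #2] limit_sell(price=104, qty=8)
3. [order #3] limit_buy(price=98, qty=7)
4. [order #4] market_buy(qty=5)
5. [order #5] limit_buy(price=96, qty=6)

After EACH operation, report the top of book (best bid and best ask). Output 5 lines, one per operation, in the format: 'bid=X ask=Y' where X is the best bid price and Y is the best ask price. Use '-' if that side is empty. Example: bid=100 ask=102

After op 1 [order #1] limit_buy(price=104, qty=1): fills=none; bids=[#1:1@104] asks=[-]
After op 2 [order #2] limit_sell(price=104, qty=8): fills=#1x#2:1@104; bids=[-] asks=[#2:7@104]
After op 3 [order #3] limit_buy(price=98, qty=7): fills=none; bids=[#3:7@98] asks=[#2:7@104]
After op 4 [order #4] market_buy(qty=5): fills=#4x#2:5@104; bids=[#3:7@98] asks=[#2:2@104]
After op 5 [order #5] limit_buy(price=96, qty=6): fills=none; bids=[#3:7@98 #5:6@96] asks=[#2:2@104]

Answer: bid=104 ask=-
bid=- ask=104
bid=98 ask=104
bid=98 ask=104
bid=98 ask=104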